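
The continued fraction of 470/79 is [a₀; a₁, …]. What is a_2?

18

470 = 5·79 + 75   →  a_0 = 5
79 = 1·75 + 4   →  a_1 = 1
75 = 18·4 + 3   →  a_2 = 18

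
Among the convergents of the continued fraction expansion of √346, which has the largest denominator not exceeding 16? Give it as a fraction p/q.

93/5

√346 = [18; 1, 1, 1, 1, 36, …] (period length 5).
Convergents:
  p_0/q_0 = 18/1
  p_1/q_1 = 19/1
  p_2/q_2 = 37/2
  p_3/q_3 = 56/3
  p_4/q_4 = 93/5
  p_5/q_5 = 3404/183
q_4 = 5 ≤ 16 < 183 = q_5, so the answer is 93/5.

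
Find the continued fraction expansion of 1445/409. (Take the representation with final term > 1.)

[3; 1, 1, 7, 13, 2]

1445 = 3×409 + 218
409 = 1×218 + 191
218 = 1×191 + 27
191 = 7×27 + 2
27 = 13×2 + 1
2 = 2×1 + 0  (stop)
So 1445/409 = [3; 1, 1, 7, 13, 2].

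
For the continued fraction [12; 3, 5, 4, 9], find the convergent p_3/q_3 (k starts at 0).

825/67

Using pₖ = aₖpₖ₋₁ + pₖ₋₂, qₖ = aₖqₖ₋₁ + qₖ₋₂ (with p₋₁=1, p₋₂=0, q₋₁=0, q₋₂=1):
  k=0: a=12, p=12, q=1
  k=1: a=3, p=37, q=3
  k=2: a=5, p=197, q=16
  k=3: a=4, p=825, q=67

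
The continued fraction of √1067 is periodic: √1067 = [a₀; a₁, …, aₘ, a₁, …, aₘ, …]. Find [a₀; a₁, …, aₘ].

a₀ = ⌊√1067⌋ = 32.

[32; 1, 1, 1, 64]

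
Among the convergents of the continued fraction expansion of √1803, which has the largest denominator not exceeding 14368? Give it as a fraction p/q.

√1803 = [42; 2, 6, 28, 6, 2, 84, …] (period length 6).
Convergents:
  p_0/q_0 = 42/1
  p_1/q_1 = 85/2
  p_2/q_2 = 552/13
  p_3/q_3 = 15541/366
  p_4/q_4 = 93798/2209
  p_5/q_5 = 203137/4784
  p_6/q_6 = 17157306/404065
q_5 = 4784 ≤ 14368 < 404065 = q_6, so the answer is 203137/4784.

203137/4784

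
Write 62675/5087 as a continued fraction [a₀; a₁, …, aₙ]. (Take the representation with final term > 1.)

62675 = 12×5087 + 1631
5087 = 3×1631 + 194
1631 = 8×194 + 79
194 = 2×79 + 36
79 = 2×36 + 7
36 = 5×7 + 1
7 = 7×1 + 0  (stop)
So 62675/5087 = [12; 3, 8, 2, 2, 5, 7].

[12; 3, 8, 2, 2, 5, 7]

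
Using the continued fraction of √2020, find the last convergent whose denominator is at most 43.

√2020 = [44; 1, 16, 1, 88, …] (period length 4).
Convergents:
  p_0/q_0 = 44/1
  p_1/q_1 = 45/1
  p_2/q_2 = 764/17
  p_3/q_3 = 809/18
  p_4/q_4 = 71956/1601
q_3 = 18 ≤ 43 < 1601 = q_4, so the answer is 809/18.

809/18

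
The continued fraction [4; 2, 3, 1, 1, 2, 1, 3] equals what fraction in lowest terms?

Using pₖ = aₖpₖ₋₁ + pₖ₋₂ and qₖ = aₖqₖ₋₁ + qₖ₋₂:
  k=0: a=4, p=4, q=1
  k=1: a=2, p=9, q=2
  k=2: a=3, p=31, q=7
  k=3: a=1, p=40, q=9
  k=4: a=1, p=71, q=16
  k=5: a=2, p=182, q=41
  k=6: a=1, p=253, q=57
  k=7: a=3, p=941, q=212

941/212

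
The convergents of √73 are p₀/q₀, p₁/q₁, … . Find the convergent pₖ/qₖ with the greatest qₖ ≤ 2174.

√73 = [8; 1, 1, 5, 5, 1, 1, 16, …] (period length 7).
Convergents:
  p_0/q_0 = 8/1
  p_1/q_1 = 9/1
  p_2/q_2 = 17/2
  p_3/q_3 = 94/11
  p_4/q_4 = 487/57
  p_5/q_5 = 581/68
  p_6/q_6 = 1068/125
  p_7/q_7 = 17669/2068
  p_8/q_8 = 18737/2193
q_7 = 2068 ≤ 2174 < 2193 = q_8, so the answer is 17669/2068.

17669/2068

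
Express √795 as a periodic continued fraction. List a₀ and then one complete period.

[28; 5, 9, 5, 56]

a₀ = ⌊√795⌋ = 28.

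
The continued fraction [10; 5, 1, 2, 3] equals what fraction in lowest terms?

Using pₖ = aₖpₖ₋₁ + pₖ₋₂ and qₖ = aₖqₖ₋₁ + qₖ₋₂:
  k=0: a=10, p=10, q=1
  k=1: a=5, p=51, q=5
  k=2: a=1, p=61, q=6
  k=3: a=2, p=173, q=17
  k=4: a=3, p=580, q=57

580/57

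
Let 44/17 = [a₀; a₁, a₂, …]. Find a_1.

44 = 2·17 + 10   →  a_0 = 2
17 = 1·10 + 7   →  a_1 = 1

1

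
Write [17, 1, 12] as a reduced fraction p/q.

Using pₖ = aₖpₖ₋₁ + pₖ₋₂ and qₖ = aₖqₖ₋₁ + qₖ₋₂:
  k=0: a=17, p=17, q=1
  k=1: a=1, p=18, q=1
  k=2: a=12, p=233, q=13

233/13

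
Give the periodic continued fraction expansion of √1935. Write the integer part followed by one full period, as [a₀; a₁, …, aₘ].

[43; 1, 86]

a₀ = ⌊√1935⌋ = 43.
With m₀=0, d₀=1 and mₖ₊₁ = dₖaₖ − mₖ, dₖ₊₁ = (n − mₖ₊₁²)/dₖ, aₖ₊₁ = ⌊(a₀+mₖ₊₁)/dₖ₊₁⌋:
  k=1: m=43, d=86, a=1
  k=2: m=43, d=1, a=86
d=1 and a=2a₀=86 at k=2, so the next step gives (m, d) = (43, 86) again — its k=1 value — and the period has length 2.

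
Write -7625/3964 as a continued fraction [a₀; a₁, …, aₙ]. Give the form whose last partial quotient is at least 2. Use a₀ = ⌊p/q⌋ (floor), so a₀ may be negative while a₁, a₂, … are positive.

-7625 = -2×3964 + 303
3964 = 13×303 + 25
303 = 12×25 + 3
25 = 8×3 + 1
3 = 3×1 + 0  (stop)
So -7625/3964 = [-2; 13, 12, 8, 3].

[-2; 13, 12, 8, 3]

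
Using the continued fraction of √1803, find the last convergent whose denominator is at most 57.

√1803 = [42; 2, 6, 28, 6, 2, 84, …] (period length 6).
Convergents:
  p_0/q_0 = 42/1
  p_1/q_1 = 85/2
  p_2/q_2 = 552/13
  p_3/q_3 = 15541/366
q_2 = 13 ≤ 57 < 366 = q_3, so the answer is 552/13.

552/13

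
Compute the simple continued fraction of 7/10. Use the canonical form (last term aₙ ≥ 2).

[0; 1, 2, 3]

7 = 0*10 + 7
10 = 1*7 + 3
7 = 2*3 + 1
3 = 3*1 + 0  (stop)
So 7/10 = [0; 1, 2, 3].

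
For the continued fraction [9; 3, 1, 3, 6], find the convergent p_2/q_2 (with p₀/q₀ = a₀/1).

37/4

Using pₖ = aₖpₖ₋₁ + pₖ₋₂, qₖ = aₖqₖ₋₁ + qₖ₋₂ (with p₋₁=1, p₋₂=0, q₋₁=0, q₋₂=1):
  k=0: a=9, p=9, q=1
  k=1: a=3, p=28, q=3
  k=2: a=1, p=37, q=4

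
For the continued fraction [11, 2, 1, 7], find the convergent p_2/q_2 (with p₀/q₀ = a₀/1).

34/3

Using pₖ = aₖpₖ₋₁ + pₖ₋₂, qₖ = aₖqₖ₋₁ + qₖ₋₂ (with p₋₁=1, p₋₂=0, q₋₁=0, q₋₂=1):
  k=0: a=11, p=11, q=1
  k=1: a=2, p=23, q=2
  k=2: a=1, p=34, q=3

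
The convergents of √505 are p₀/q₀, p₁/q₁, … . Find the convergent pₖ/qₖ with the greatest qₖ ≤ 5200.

√505 = [22; 2, 8, 2, 44, …] (period length 4).
Convergents:
  p_0/q_0 = 22/1
  p_1/q_1 = 45/2
  p_2/q_2 = 382/17
  p_3/q_3 = 809/36
  p_4/q_4 = 35978/1601
  p_5/q_5 = 72765/3238
  p_6/q_6 = 618098/27505
q_5 = 3238 ≤ 5200 < 27505 = q_6, so the answer is 72765/3238.

72765/3238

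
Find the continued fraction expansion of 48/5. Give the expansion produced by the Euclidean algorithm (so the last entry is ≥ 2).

48 = 9×5 + 3
5 = 1×3 + 2
3 = 1×2 + 1
2 = 2×1 + 0  (stop)
So 48/5 = [9; 1, 1, 2].

[9; 1, 1, 2]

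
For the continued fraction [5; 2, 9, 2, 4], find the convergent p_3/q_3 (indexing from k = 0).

Using pₖ = aₖpₖ₋₁ + pₖ₋₂, qₖ = aₖqₖ₋₁ + qₖ₋₂ (with p₋₁=1, p₋₂=0, q₋₁=0, q₋₂=1):
  k=0: a=5, p=5, q=1
  k=1: a=2, p=11, q=2
  k=2: a=9, p=104, q=19
  k=3: a=2, p=219, q=40

219/40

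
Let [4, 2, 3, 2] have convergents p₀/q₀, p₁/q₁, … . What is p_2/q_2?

31/7

Using pₖ = aₖpₖ₋₁ + pₖ₋₂, qₖ = aₖqₖ₋₁ + qₖ₋₂ (with p₋₁=1, p₋₂=0, q₋₁=0, q₋₂=1):
  k=0: a=4, p=4, q=1
  k=1: a=2, p=9, q=2
  k=2: a=3, p=31, q=7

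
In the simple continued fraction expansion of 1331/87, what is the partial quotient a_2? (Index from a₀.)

2

1331 = 15·87 + 26   →  a_0 = 15
87 = 3·26 + 9   →  a_1 = 3
26 = 2·9 + 8   →  a_2 = 2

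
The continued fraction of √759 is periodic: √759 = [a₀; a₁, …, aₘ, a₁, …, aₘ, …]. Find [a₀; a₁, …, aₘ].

a₀ = ⌊√759⌋ = 27.
With m₀=0, d₀=1 and mₖ₊₁ = dₖaₖ − mₖ, dₖ₊₁ = (n − mₖ₊₁²)/dₖ, aₖ₊₁ = ⌊(a₀+mₖ₊₁)/dₖ₊₁⌋:
  k=1: m=27, d=30, a=1
  k=2: m=3, d=25, a=1
  k=3: m=22, d=11, a=4
  k=4: m=22, d=25, a=1
  k=5: m=3, d=30, a=1
  k=6: m=27, d=1, a=54
d=1 and a=2a₀=54 at k=6, so the next step gives (m, d) = (27, 30) again — its k=1 value — and the period has length 6.

[27; 1, 1, 4, 1, 1, 54]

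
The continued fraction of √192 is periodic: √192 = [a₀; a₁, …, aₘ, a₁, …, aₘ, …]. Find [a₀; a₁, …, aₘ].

a₀ = ⌊√192⌋ = 13.
With m₀=0, d₀=1 and mₖ₊₁ = dₖaₖ − mₖ, dₖ₊₁ = (n − mₖ₊₁²)/dₖ, aₖ₊₁ = ⌊(a₀+mₖ₊₁)/dₖ₊₁⌋:
  k=1: m=13, d=23, a=1
  k=2: m=10, d=4, a=5
  k=3: m=10, d=23, a=1
  k=4: m=13, d=1, a=26
d=1 and a=2a₀=26 at k=4, so the next step gives (m, d) = (13, 23) again — its k=1 value — and the period has length 4.

[13; 1, 5, 1, 26]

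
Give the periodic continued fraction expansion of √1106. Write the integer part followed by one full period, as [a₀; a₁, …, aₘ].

[33; 3, 1, 8, 1, 3, 66]

a₀ = ⌊√1106⌋ = 33.
With m₀=0, d₀=1 and mₖ₊₁ = dₖaₖ − mₖ, dₖ₊₁ = (n − mₖ₊₁²)/dₖ, aₖ₊₁ = ⌊(a₀+mₖ₊₁)/dₖ₊₁⌋:
  k=1: m=33, d=17, a=3
  k=2: m=18, d=46, a=1
  k=3: m=28, d=7, a=8
  k=4: m=28, d=46, a=1
  k=5: m=18, d=17, a=3
  k=6: m=33, d=1, a=66
d=1 and a=2a₀=66 at k=6, so the next step gives (m, d) = (33, 17) again — its k=1 value — and the period has length 6.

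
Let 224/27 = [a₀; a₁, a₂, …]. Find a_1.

224 = 8·27 + 8   →  a_0 = 8
27 = 3·8 + 3   →  a_1 = 3

3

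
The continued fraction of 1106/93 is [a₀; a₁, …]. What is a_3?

3

1106 = 11·93 + 83   →  a_0 = 11
93 = 1·83 + 10   →  a_1 = 1
83 = 8·10 + 3   →  a_2 = 8
10 = 3·3 + 1   →  a_3 = 3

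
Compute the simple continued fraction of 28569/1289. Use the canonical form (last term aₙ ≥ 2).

[22; 6, 9, 5, 1, 3]

28569 = 22·1289 + 211
1289 = 6·211 + 23
211 = 9·23 + 4
23 = 5·4 + 3
4 = 1·3 + 1
3 = 3·1 + 0  (stop)
So 28569/1289 = [22; 6, 9, 5, 1, 3].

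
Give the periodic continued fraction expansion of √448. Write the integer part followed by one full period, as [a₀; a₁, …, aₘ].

[21; 6, 42]

a₀ = ⌊√448⌋ = 21.
With m₀=0, d₀=1 and mₖ₊₁ = dₖaₖ − mₖ, dₖ₊₁ = (n − mₖ₊₁²)/dₖ, aₖ₊₁ = ⌊(a₀+mₖ₊₁)/dₖ₊₁⌋:
  k=1: m=21, d=7, a=6
  k=2: m=21, d=1, a=42
d=1 and a=2a₀=42 at k=2, so the next step gives (m, d) = (21, 7) again — its k=1 value — and the period has length 2.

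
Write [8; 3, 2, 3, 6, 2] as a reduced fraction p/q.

2703/326

Using pₖ = aₖpₖ₋₁ + pₖ₋₂ and qₖ = aₖqₖ₋₁ + qₖ₋₂:
  k=0: a=8, p=8, q=1
  k=1: a=3, p=25, q=3
  k=2: a=2, p=58, q=7
  k=3: a=3, p=199, q=24
  k=4: a=6, p=1252, q=151
  k=5: a=2, p=2703, q=326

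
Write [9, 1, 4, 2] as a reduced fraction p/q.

Using pₖ = aₖpₖ₋₁ + pₖ₋₂ and qₖ = aₖqₖ₋₁ + qₖ₋₂:
  k=0: a=9, p=9, q=1
  k=1: a=1, p=10, q=1
  k=2: a=4, p=49, q=5
  k=3: a=2, p=108, q=11

108/11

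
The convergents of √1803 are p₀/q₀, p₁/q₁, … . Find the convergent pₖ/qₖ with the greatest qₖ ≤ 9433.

√1803 = [42; 2, 6, 28, 6, 2, 84, …] (period length 6).
Convergents:
  p_0/q_0 = 42/1
  p_1/q_1 = 85/2
  p_2/q_2 = 552/13
  p_3/q_3 = 15541/366
  p_4/q_4 = 93798/2209
  p_5/q_5 = 203137/4784
  p_6/q_6 = 17157306/404065
q_5 = 4784 ≤ 9433 < 404065 = q_6, so the answer is 203137/4784.

203137/4784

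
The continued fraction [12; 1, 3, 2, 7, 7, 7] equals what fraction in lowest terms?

Fold from the inside: start with 7/1.
  7 + 1/7 = 50/7
  7 + 7/50 = 357/50
  2 + 50/357 = 764/357
  3 + 357/764 = 2649/764
  1 + 764/2649 = 3413/2649
  12 + 2649/3413 = 43605/3413

43605/3413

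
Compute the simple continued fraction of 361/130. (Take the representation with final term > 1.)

361 = 2*130 + 101
130 = 1*101 + 29
101 = 3*29 + 14
29 = 2*14 + 1
14 = 14*1 + 0  (stop)
So 361/130 = [2; 1, 3, 2, 14].

[2; 1, 3, 2, 14]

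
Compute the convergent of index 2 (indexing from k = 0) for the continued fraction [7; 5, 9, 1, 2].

331/46

Using pₖ = aₖpₖ₋₁ + pₖ₋₂, qₖ = aₖqₖ₋₁ + qₖ₋₂ (with p₋₁=1, p₋₂=0, q₋₁=0, q₋₂=1):
  k=0: a=7, p=7, q=1
  k=1: a=5, p=36, q=5
  k=2: a=9, p=331, q=46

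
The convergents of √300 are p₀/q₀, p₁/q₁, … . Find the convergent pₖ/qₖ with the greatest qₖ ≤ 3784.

46367/2677

√300 = [17; 3, 8, 3, 34, …] (period length 4).
Convergents:
  p_0/q_0 = 17/1
  p_1/q_1 = 52/3
  p_2/q_2 = 433/25
  p_3/q_3 = 1351/78
  p_4/q_4 = 46367/2677
  p_5/q_5 = 140452/8109
q_4 = 2677 ≤ 3784 < 8109 = q_5, so the answer is 46367/2677.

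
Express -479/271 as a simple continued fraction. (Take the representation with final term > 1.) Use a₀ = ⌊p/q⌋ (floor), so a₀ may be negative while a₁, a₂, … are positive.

[-2; 4, 3, 3, 6]

-479 = -2×271 + 63
271 = 4×63 + 19
63 = 3×19 + 6
19 = 3×6 + 1
6 = 6×1 + 0  (stop)
So -479/271 = [-2; 4, 3, 3, 6].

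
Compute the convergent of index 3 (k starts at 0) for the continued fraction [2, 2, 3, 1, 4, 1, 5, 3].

Using pₖ = aₖpₖ₋₁ + pₖ₋₂, qₖ = aₖqₖ₋₁ + qₖ₋₂ (with p₋₁=1, p₋₂=0, q₋₁=0, q₋₂=1):
  k=0: a=2, p=2, q=1
  k=1: a=2, p=5, q=2
  k=2: a=3, p=17, q=7
  k=3: a=1, p=22, q=9

22/9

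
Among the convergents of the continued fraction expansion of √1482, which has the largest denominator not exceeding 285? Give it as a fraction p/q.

5890/153

√1482 = [38; 2, 76, …] (period length 2).
Convergents:
  p_0/q_0 = 38/1
  p_1/q_1 = 77/2
  p_2/q_2 = 5890/153
  p_3/q_3 = 11857/308
q_2 = 153 ≤ 285 < 308 = q_3, so the answer is 5890/153.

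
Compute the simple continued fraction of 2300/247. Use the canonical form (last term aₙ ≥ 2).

2300 = 9×247 + 77
247 = 3×77 + 16
77 = 4×16 + 13
16 = 1×13 + 3
13 = 4×3 + 1
3 = 3×1 + 0  (stop)
So 2300/247 = [9; 3, 4, 1, 4, 3].

[9; 3, 4, 1, 4, 3]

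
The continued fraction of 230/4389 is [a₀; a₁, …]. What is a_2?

12

230 = 0·4389 + 230   →  a_0 = 0
4389 = 19·230 + 19   →  a_1 = 19
230 = 12·19 + 2   →  a_2 = 12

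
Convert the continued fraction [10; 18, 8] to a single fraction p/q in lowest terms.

1458/145

Using pₖ = aₖpₖ₋₁ + pₖ₋₂ and qₖ = aₖqₖ₋₁ + qₖ₋₂:
  k=0: a=10, p=10, q=1
  k=1: a=18, p=181, q=18
  k=2: a=8, p=1458, q=145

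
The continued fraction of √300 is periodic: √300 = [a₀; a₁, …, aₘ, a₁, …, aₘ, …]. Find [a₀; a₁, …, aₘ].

[17; 3, 8, 3, 34]

a₀ = ⌊√300⌋ = 17.
With m₀=0, d₀=1 and mₖ₊₁ = dₖaₖ − mₖ, dₖ₊₁ = (n − mₖ₊₁²)/dₖ, aₖ₊₁ = ⌊(a₀+mₖ₊₁)/dₖ₊₁⌋:
  k=1: m=17, d=11, a=3
  k=2: m=16, d=4, a=8
  k=3: m=16, d=11, a=3
  k=4: m=17, d=1, a=34
d=1 and a=2a₀=34 at k=4, so the next step gives (m, d) = (17, 11) again — its k=1 value — and the period has length 4.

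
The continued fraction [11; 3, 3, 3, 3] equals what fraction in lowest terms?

Fold from the inside: start with 3/1.
  3 + 1/3 = 10/3
  3 + 3/10 = 33/10
  3 + 10/33 = 109/33
  11 + 33/109 = 1232/109

1232/109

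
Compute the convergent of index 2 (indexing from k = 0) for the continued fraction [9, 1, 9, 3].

99/10

Using pₖ = aₖpₖ₋₁ + pₖ₋₂, qₖ = aₖqₖ₋₁ + qₖ₋₂ (with p₋₁=1, p₋₂=0, q₋₁=0, q₋₂=1):
  k=0: a=9, p=9, q=1
  k=1: a=1, p=10, q=1
  k=2: a=9, p=99, q=10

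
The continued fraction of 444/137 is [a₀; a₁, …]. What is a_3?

1

444 = 3·137 + 33   →  a_0 = 3
137 = 4·33 + 5   →  a_1 = 4
33 = 6·5 + 3   →  a_2 = 6
5 = 1·3 + 2   →  a_3 = 1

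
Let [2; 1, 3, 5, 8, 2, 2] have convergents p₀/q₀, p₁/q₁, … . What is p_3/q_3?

58/21

Using pₖ = aₖpₖ₋₁ + pₖ₋₂, qₖ = aₖqₖ₋₁ + qₖ₋₂ (with p₋₁=1, p₋₂=0, q₋₁=0, q₋₂=1):
  k=0: a=2, p=2, q=1
  k=1: a=1, p=3, q=1
  k=2: a=3, p=11, q=4
  k=3: a=5, p=58, q=21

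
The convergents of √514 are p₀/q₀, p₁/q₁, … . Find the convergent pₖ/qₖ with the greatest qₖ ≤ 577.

4625/204

√514 = [22; 1, 2, 22, 2, 1, 44, …] (period length 6).
Convergents:
  p_0/q_0 = 22/1
  p_1/q_1 = 23/1
  p_2/q_2 = 68/3
  p_3/q_3 = 1519/67
  p_4/q_4 = 3106/137
  p_5/q_5 = 4625/204
  p_6/q_6 = 206606/9113
q_5 = 204 ≤ 577 < 9113 = q_6, so the answer is 4625/204.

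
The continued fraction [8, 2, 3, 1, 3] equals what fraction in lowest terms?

287/34

Using pₖ = aₖpₖ₋₁ + pₖ₋₂ and qₖ = aₖqₖ₋₁ + qₖ₋₂:
  k=0: a=8, p=8, q=1
  k=1: a=2, p=17, q=2
  k=2: a=3, p=59, q=7
  k=3: a=1, p=76, q=9
  k=4: a=3, p=287, q=34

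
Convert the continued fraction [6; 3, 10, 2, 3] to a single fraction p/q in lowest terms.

1429/226

Fold from the inside: start with 3/1.
  2 + 1/3 = 7/3
  10 + 3/7 = 73/7
  3 + 7/73 = 226/73
  6 + 73/226 = 1429/226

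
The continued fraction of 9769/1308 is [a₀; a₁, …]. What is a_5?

1

9769 = 7·1308 + 613   →  a_0 = 7
1308 = 2·613 + 82   →  a_1 = 2
613 = 7·82 + 39   →  a_2 = 7
82 = 2·39 + 4   →  a_3 = 2
39 = 9·4 + 3   →  a_4 = 9
4 = 1·3 + 1   →  a_5 = 1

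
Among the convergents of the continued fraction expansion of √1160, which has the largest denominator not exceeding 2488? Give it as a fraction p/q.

39406/1157

√1160 = [34; 17, 68, …] (period length 2).
Convergents:
  p_0/q_0 = 34/1
  p_1/q_1 = 579/17
  p_2/q_2 = 39406/1157
  p_3/q_3 = 670481/19686
q_2 = 1157 ≤ 2488 < 19686 = q_3, so the answer is 39406/1157.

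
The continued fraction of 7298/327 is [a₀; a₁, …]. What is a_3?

1

7298 = 22·327 + 104   →  a_0 = 22
327 = 3·104 + 15   →  a_1 = 3
104 = 6·15 + 14   →  a_2 = 6
15 = 1·14 + 1   →  a_3 = 1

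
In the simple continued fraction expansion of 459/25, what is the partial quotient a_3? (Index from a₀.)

459 = 18·25 + 9   →  a_0 = 18
25 = 2·9 + 7   →  a_1 = 2
9 = 1·7 + 2   →  a_2 = 1
7 = 3·2 + 1   →  a_3 = 3

3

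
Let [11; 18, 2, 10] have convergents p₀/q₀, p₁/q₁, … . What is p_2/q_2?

Using pₖ = aₖpₖ₋₁ + pₖ₋₂, qₖ = aₖqₖ₋₁ + qₖ₋₂ (with p₋₁=1, p₋₂=0, q₋₁=0, q₋₂=1):
  k=0: a=11, p=11, q=1
  k=1: a=18, p=199, q=18
  k=2: a=2, p=409, q=37

409/37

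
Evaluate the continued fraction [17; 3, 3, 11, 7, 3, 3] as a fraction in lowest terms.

144445/8349

Fold from the inside: start with 3/1.
  3 + 1/3 = 10/3
  7 + 3/10 = 73/10
  11 + 10/73 = 813/73
  3 + 73/813 = 2512/813
  3 + 813/2512 = 8349/2512
  17 + 2512/8349 = 144445/8349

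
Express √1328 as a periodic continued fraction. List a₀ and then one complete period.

a₀ = ⌊√1328⌋ = 36.
With m₀=0, d₀=1 and mₖ₊₁ = dₖaₖ − mₖ, dₖ₊₁ = (n − mₖ₊₁²)/dₖ, aₖ₊₁ = ⌊(a₀+mₖ₊₁)/dₖ₊₁⌋:
  k=1: m=36, d=32, a=2
  k=2: m=28, d=17, a=3
  k=3: m=23, d=47, a=1
  k=4: m=24, d=16, a=3
  k=5: m=24, d=47, a=1
  k=6: m=23, d=17, a=3
  k=7: m=28, d=32, a=2
  k=8: m=36, d=1, a=72
d=1 and a=2a₀=72 at k=8, so the next step gives (m, d) = (36, 32) again — its k=1 value — and the period has length 8.

[36; 2, 3, 1, 3, 1, 3, 2, 72]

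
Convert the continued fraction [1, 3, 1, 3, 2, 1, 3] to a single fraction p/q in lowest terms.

Using pₖ = aₖpₖ₋₁ + pₖ₋₂ and qₖ = aₖqₖ₋₁ + qₖ₋₂:
  k=0: a=1, p=1, q=1
  k=1: a=3, p=4, q=3
  k=2: a=1, p=5, q=4
  k=3: a=3, p=19, q=15
  k=4: a=2, p=43, q=34
  k=5: a=1, p=62, q=49
  k=6: a=3, p=229, q=181

229/181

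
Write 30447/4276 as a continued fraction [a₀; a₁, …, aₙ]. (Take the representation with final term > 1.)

[7; 8, 3, 3, 3, 7, 2]

30447 = 7·4276 + 515
4276 = 8·515 + 156
515 = 3·156 + 47
156 = 3·47 + 15
47 = 3·15 + 2
15 = 7·2 + 1
2 = 2·1 + 0  (stop)
So 30447/4276 = [7; 8, 3, 3, 3, 7, 2].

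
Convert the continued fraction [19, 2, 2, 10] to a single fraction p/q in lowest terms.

1009/52

Fold from the inside: start with 10/1.
  2 + 1/10 = 21/10
  2 + 10/21 = 52/21
  19 + 21/52 = 1009/52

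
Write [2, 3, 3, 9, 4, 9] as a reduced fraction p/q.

Fold from the inside: start with 9/1.
  4 + 1/9 = 37/9
  9 + 9/37 = 342/37
  3 + 37/342 = 1063/342
  3 + 342/1063 = 3531/1063
  2 + 1063/3531 = 8125/3531

8125/3531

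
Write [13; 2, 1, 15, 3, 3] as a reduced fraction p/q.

6390/479

Fold from the inside: start with 3/1.
  3 + 1/3 = 10/3
  15 + 3/10 = 153/10
  1 + 10/153 = 163/153
  2 + 153/163 = 479/163
  13 + 163/479 = 6390/479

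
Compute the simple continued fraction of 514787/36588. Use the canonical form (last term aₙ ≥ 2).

[14; 14, 3, 8, 10, 10]

514787 = 14*36588 + 2555
36588 = 14*2555 + 818
2555 = 3*818 + 101
818 = 8*101 + 10
101 = 10*10 + 1
10 = 10*1 + 0  (stop)
So 514787/36588 = [14; 14, 3, 8, 10, 10].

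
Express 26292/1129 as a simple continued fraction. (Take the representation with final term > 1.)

26292 = 23·1129 + 325
1129 = 3·325 + 154
325 = 2·154 + 17
154 = 9·17 + 1
17 = 17·1 + 0  (stop)
So 26292/1129 = [23; 3, 2, 9, 17].

[23; 3, 2, 9, 17]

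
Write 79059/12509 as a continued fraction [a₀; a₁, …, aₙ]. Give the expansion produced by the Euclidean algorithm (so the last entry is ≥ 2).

79059 = 6*12509 + 4005
12509 = 3*4005 + 494
4005 = 8*494 + 53
494 = 9*53 + 17
53 = 3*17 + 2
17 = 8*2 + 1
2 = 2*1 + 0  (stop)
So 79059/12509 = [6; 3, 8, 9, 3, 8, 2].

[6; 3, 8, 9, 3, 8, 2]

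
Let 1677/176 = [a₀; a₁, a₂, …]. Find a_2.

1

1677 = 9·176 + 93   →  a_0 = 9
176 = 1·93 + 83   →  a_1 = 1
93 = 1·83 + 10   →  a_2 = 1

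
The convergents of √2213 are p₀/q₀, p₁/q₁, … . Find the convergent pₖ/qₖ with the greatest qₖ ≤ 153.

√2213 = [47; 23, 1, 1, 23, 94, …] (period length 5).
Convergents:
  p_0/q_0 = 47/1
  p_1/q_1 = 1082/23
  p_2/q_2 = 1129/24
  p_3/q_3 = 2211/47
  p_4/q_4 = 51982/1105
q_3 = 47 ≤ 153 < 1105 = q_4, so the answer is 2211/47.

2211/47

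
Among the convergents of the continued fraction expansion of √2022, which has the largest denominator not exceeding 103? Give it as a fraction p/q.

1349/30

√2022 = [44; 1, 28, 1, 88, …] (period length 4).
Convergents:
  p_0/q_0 = 44/1
  p_1/q_1 = 45/1
  p_2/q_2 = 1304/29
  p_3/q_3 = 1349/30
  p_4/q_4 = 120016/2669
q_3 = 30 ≤ 103 < 2669 = q_4, so the answer is 1349/30.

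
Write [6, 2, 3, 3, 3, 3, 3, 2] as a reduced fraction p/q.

12283/1909

Fold from the inside: start with 2/1.
  3 + 1/2 = 7/2
  3 + 2/7 = 23/7
  3 + 7/23 = 76/23
  3 + 23/76 = 251/76
  3 + 76/251 = 829/251
  2 + 251/829 = 1909/829
  6 + 829/1909 = 12283/1909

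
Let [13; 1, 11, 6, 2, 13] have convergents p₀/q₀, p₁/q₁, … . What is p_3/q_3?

Using pₖ = aₖpₖ₋₁ + pₖ₋₂, qₖ = aₖqₖ₋₁ + qₖ₋₂ (with p₋₁=1, p₋₂=0, q₋₁=0, q₋₂=1):
  k=0: a=13, p=13, q=1
  k=1: a=1, p=14, q=1
  k=2: a=11, p=167, q=12
  k=3: a=6, p=1016, q=73

1016/73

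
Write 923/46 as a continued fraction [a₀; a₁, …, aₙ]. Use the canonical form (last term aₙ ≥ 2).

923 = 20*46 + 3
46 = 15*3 + 1
3 = 3*1 + 0  (stop)
So 923/46 = [20; 15, 3].

[20; 15, 3]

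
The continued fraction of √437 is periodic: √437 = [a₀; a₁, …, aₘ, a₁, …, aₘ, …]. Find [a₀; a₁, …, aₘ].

[20; 1, 9, 2, 9, 1, 40]

a₀ = ⌊√437⌋ = 20.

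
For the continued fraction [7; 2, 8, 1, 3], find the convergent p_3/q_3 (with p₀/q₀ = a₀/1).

Using pₖ = aₖpₖ₋₁ + pₖ₋₂, qₖ = aₖqₖ₋₁ + qₖ₋₂ (with p₋₁=1, p₋₂=0, q₋₁=0, q₋₂=1):
  k=0: a=7, p=7, q=1
  k=1: a=2, p=15, q=2
  k=2: a=8, p=127, q=17
  k=3: a=1, p=142, q=19

142/19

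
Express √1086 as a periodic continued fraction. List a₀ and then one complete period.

[32; 1, 20, 1, 64]

a₀ = ⌊√1086⌋ = 32.
With m₀=0, d₀=1 and mₖ₊₁ = dₖaₖ − mₖ, dₖ₊₁ = (n − mₖ₊₁²)/dₖ, aₖ₊₁ = ⌊(a₀+mₖ₊₁)/dₖ₊₁⌋:
  k=1: m=32, d=62, a=1
  k=2: m=30, d=3, a=20
  k=3: m=30, d=62, a=1
  k=4: m=32, d=1, a=64
d=1 and a=2a₀=64 at k=4, so the next step gives (m, d) = (32, 62) again — its k=1 value — and the period has length 4.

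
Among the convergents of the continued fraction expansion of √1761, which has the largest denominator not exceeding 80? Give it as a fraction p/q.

1175/28

√1761 = [41; 1, 26, 1, 82, …] (period length 4).
Convergents:
  p_0/q_0 = 41/1
  p_1/q_1 = 42/1
  p_2/q_2 = 1133/27
  p_3/q_3 = 1175/28
  p_4/q_4 = 97483/2323
q_3 = 28 ≤ 80 < 2323 = q_4, so the answer is 1175/28.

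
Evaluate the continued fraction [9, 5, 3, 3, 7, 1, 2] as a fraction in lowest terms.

Using pₖ = aₖpₖ₋₁ + pₖ₋₂ and qₖ = aₖqₖ₋₁ + qₖ₋₂:
  k=0: a=9, p=9, q=1
  k=1: a=5, p=46, q=5
  k=2: a=3, p=147, q=16
  k=3: a=3, p=487, q=53
  k=4: a=7, p=3556, q=387
  k=5: a=1, p=4043, q=440
  k=6: a=2, p=11642, q=1267

11642/1267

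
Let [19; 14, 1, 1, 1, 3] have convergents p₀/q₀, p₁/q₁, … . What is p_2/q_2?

Using pₖ = aₖpₖ₋₁ + pₖ₋₂, qₖ = aₖqₖ₋₁ + qₖ₋₂ (with p₋₁=1, p₋₂=0, q₋₁=0, q₋₂=1):
  k=0: a=19, p=19, q=1
  k=1: a=14, p=267, q=14
  k=2: a=1, p=286, q=15

286/15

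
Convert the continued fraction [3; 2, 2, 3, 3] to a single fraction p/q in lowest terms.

191/56

Using pₖ = aₖpₖ₋₁ + pₖ₋₂ and qₖ = aₖqₖ₋₁ + qₖ₋₂:
  k=0: a=3, p=3, q=1
  k=1: a=2, p=7, q=2
  k=2: a=2, p=17, q=5
  k=3: a=3, p=58, q=17
  k=4: a=3, p=191, q=56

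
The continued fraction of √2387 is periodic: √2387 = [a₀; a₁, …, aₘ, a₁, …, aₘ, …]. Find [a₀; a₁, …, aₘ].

[48; 1, 5, 1, 96]

a₀ = ⌊√2387⌋ = 48.
With m₀=0, d₀=1 and mₖ₊₁ = dₖaₖ − mₖ, dₖ₊₁ = (n − mₖ₊₁²)/dₖ, aₖ₊₁ = ⌊(a₀+mₖ₊₁)/dₖ₊₁⌋:
  k=1: m=48, d=83, a=1
  k=2: m=35, d=14, a=5
  k=3: m=35, d=83, a=1
  k=4: m=48, d=1, a=96
d=1 and a=2a₀=96 at k=4, so the next step gives (m, d) = (48, 83) again — its k=1 value — and the period has length 4.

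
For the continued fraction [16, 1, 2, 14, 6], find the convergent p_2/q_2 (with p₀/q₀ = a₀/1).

50/3

Using pₖ = aₖpₖ₋₁ + pₖ₋₂, qₖ = aₖqₖ₋₁ + qₖ₋₂ (with p₋₁=1, p₋₂=0, q₋₁=0, q₋₂=1):
  k=0: a=16, p=16, q=1
  k=1: a=1, p=17, q=1
  k=2: a=2, p=50, q=3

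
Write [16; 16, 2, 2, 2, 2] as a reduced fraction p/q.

Using pₖ = aₖpₖ₋₁ + pₖ₋₂ and qₖ = aₖqₖ₋₁ + qₖ₋₂:
  k=0: a=16, p=16, q=1
  k=1: a=16, p=257, q=16
  k=2: a=2, p=530, q=33
  k=3: a=2, p=1317, q=82
  k=4: a=2, p=3164, q=197
  k=5: a=2, p=7645, q=476

7645/476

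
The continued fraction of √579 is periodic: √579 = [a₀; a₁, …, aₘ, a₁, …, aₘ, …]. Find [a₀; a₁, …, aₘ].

[24; 16, 48]

a₀ = ⌊√579⌋ = 24.
With m₀=0, d₀=1 and mₖ₊₁ = dₖaₖ − mₖ, dₖ₊₁ = (n − mₖ₊₁²)/dₖ, aₖ₊₁ = ⌊(a₀+mₖ₊₁)/dₖ₊₁⌋:
  k=1: m=24, d=3, a=16
  k=2: m=24, d=1, a=48
d=1 and a=2a₀=48 at k=2, so the next step gives (m, d) = (24, 3) again — its k=1 value — and the period has length 2.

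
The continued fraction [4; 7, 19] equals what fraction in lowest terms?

Fold from the inside: start with 19/1.
  7 + 1/19 = 134/19
  4 + 19/134 = 555/134

555/134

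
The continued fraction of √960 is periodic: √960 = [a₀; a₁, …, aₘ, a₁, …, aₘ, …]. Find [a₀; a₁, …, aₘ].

[30; 1, 60]

a₀ = ⌊√960⌋ = 30.
With m₀=0, d₀=1 and mₖ₊₁ = dₖaₖ − mₖ, dₖ₊₁ = (n − mₖ₊₁²)/dₖ, aₖ₊₁ = ⌊(a₀+mₖ₊₁)/dₖ₊₁⌋:
  k=1: m=30, d=60, a=1
  k=2: m=30, d=1, a=60
d=1 and a=2a₀=60 at k=2, so the next step gives (m, d) = (30, 60) again — its k=1 value — and the period has length 2.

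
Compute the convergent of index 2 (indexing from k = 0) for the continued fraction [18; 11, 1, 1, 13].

Using pₖ = aₖpₖ₋₁ + pₖ₋₂, qₖ = aₖqₖ₋₁ + qₖ₋₂ (with p₋₁=1, p₋₂=0, q₋₁=0, q₋₂=1):
  k=0: a=18, p=18, q=1
  k=1: a=11, p=199, q=11
  k=2: a=1, p=217, q=12

217/12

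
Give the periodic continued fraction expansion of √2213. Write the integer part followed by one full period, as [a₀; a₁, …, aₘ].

a₀ = ⌊√2213⌋ = 47.

[47; 23, 1, 1, 23, 94]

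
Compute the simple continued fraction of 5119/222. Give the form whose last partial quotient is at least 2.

5119 = 23*222 + 13
222 = 17*13 + 1
13 = 13*1 + 0  (stop)
So 5119/222 = [23; 17, 13].

[23; 17, 13]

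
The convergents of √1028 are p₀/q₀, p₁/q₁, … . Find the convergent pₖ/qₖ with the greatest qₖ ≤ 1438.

32864/1025

√1028 = [32; 16, 64, …] (period length 2).
Convergents:
  p_0/q_0 = 32/1
  p_1/q_1 = 513/16
  p_2/q_2 = 32864/1025
  p_3/q_3 = 526337/16416
q_2 = 1025 ≤ 1438 < 16416 = q_3, so the answer is 32864/1025.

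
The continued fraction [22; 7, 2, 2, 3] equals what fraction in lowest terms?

Using pₖ = aₖpₖ₋₁ + pₖ₋₂ and qₖ = aₖqₖ₋₁ + qₖ₋₂:
  k=0: a=22, p=22, q=1
  k=1: a=7, p=155, q=7
  k=2: a=2, p=332, q=15
  k=3: a=2, p=819, q=37
  k=4: a=3, p=2789, q=126

2789/126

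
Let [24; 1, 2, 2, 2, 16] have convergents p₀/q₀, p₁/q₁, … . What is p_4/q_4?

420/17

Using pₖ = aₖpₖ₋₁ + pₖ₋₂, qₖ = aₖqₖ₋₁ + qₖ₋₂ (with p₋₁=1, p₋₂=0, q₋₁=0, q₋₂=1):
  k=0: a=24, p=24, q=1
  k=1: a=1, p=25, q=1
  k=2: a=2, p=74, q=3
  k=3: a=2, p=173, q=7
  k=4: a=2, p=420, q=17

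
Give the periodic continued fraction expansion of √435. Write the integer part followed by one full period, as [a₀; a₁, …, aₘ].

[20; 1, 5, 1, 40]

a₀ = ⌊√435⌋ = 20.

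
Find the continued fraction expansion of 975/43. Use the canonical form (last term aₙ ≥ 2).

975 = 22·43 + 29
43 = 1·29 + 14
29 = 2·14 + 1
14 = 14·1 + 0  (stop)
So 975/43 = [22; 1, 2, 14].

[22; 1, 2, 14]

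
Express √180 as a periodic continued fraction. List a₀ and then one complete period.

a₀ = ⌊√180⌋ = 13.
With m₀=0, d₀=1 and mₖ₊₁ = dₖaₖ − mₖ, dₖ₊₁ = (n − mₖ₊₁²)/dₖ, aₖ₊₁ = ⌊(a₀+mₖ₊₁)/dₖ₊₁⌋:
  k=1: m=13, d=11, a=2
  k=2: m=9, d=9, a=2
  k=3: m=9, d=11, a=2
  k=4: m=13, d=1, a=26
d=1 and a=2a₀=26 at k=4, so the next step gives (m, d) = (13, 11) again — its k=1 value — and the period has length 4.

[13; 2, 2, 2, 26]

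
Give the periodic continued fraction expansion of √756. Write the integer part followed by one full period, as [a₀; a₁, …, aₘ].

[27; 2, 54]

a₀ = ⌊√756⌋ = 27.
With m₀=0, d₀=1 and mₖ₊₁ = dₖaₖ − mₖ, dₖ₊₁ = (n − mₖ₊₁²)/dₖ, aₖ₊₁ = ⌊(a₀+mₖ₊₁)/dₖ₊₁⌋:
  k=1: m=27, d=27, a=2
  k=2: m=27, d=1, a=54
d=1 and a=2a₀=54 at k=2, so the next step gives (m, d) = (27, 27) again — its k=1 value — and the period has length 2.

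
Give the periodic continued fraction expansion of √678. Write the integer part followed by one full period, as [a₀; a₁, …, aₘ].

[26; 26, 52]

a₀ = ⌊√678⌋ = 26.
With m₀=0, d₀=1 and mₖ₊₁ = dₖaₖ − mₖ, dₖ₊₁ = (n − mₖ₊₁²)/dₖ, aₖ₊₁ = ⌊(a₀+mₖ₊₁)/dₖ₊₁⌋:
  k=1: m=26, d=2, a=26
  k=2: m=26, d=1, a=52
d=1 and a=2a₀=52 at k=2, so the next step gives (m, d) = (26, 2) again — its k=1 value — and the period has length 2.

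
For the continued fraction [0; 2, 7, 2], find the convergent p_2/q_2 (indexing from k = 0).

7/15

Using pₖ = aₖpₖ₋₁ + pₖ₋₂, qₖ = aₖqₖ₋₁ + qₖ₋₂ (with p₋₁=1, p₋₂=0, q₋₁=0, q₋₂=1):
  k=0: a=0, p=0, q=1
  k=1: a=2, p=1, q=2
  k=2: a=7, p=7, q=15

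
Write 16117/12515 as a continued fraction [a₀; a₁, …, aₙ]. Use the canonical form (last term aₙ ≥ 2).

16117 = 1*12515 + 3602
12515 = 3*3602 + 1709
3602 = 2*1709 + 184
1709 = 9*184 + 53
184 = 3*53 + 25
53 = 2*25 + 3
25 = 8*3 + 1
3 = 3*1 + 0  (stop)
So 16117/12515 = [1; 3, 2, 9, 3, 2, 8, 3].

[1; 3, 2, 9, 3, 2, 8, 3]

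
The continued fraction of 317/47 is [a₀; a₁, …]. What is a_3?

1

317 = 6·47 + 35   →  a_0 = 6
47 = 1·35 + 12   →  a_1 = 1
35 = 2·12 + 11   →  a_2 = 2
12 = 1·11 + 1   →  a_3 = 1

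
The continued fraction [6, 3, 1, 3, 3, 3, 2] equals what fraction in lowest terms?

2337/373

Fold from the inside: start with 2/1.
  3 + 1/2 = 7/2
  3 + 2/7 = 23/7
  3 + 7/23 = 76/23
  1 + 23/76 = 99/76
  3 + 76/99 = 373/99
  6 + 99/373 = 2337/373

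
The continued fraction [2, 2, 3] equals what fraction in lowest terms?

17/7

Using pₖ = aₖpₖ₋₁ + pₖ₋₂ and qₖ = aₖqₖ₋₁ + qₖ₋₂:
  k=0: a=2, p=2, q=1
  k=1: a=2, p=5, q=2
  k=2: a=3, p=17, q=7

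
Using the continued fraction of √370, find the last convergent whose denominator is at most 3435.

50339/2617

√370 = [19; 4, 4, 38, …] (period length 3).
Convergents:
  p_0/q_0 = 19/1
  p_1/q_1 = 77/4
  p_2/q_2 = 327/17
  p_3/q_3 = 12503/650
  p_4/q_4 = 50339/2617
  p_5/q_5 = 213859/11118
q_4 = 2617 ≤ 3435 < 11118 = q_5, so the answer is 50339/2617.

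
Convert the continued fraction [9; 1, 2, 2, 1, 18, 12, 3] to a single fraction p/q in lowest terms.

Using pₖ = aₖpₖ₋₁ + pₖ₋₂ and qₖ = aₖqₖ₋₁ + qₖ₋₂:
  k=0: a=9, p=9, q=1
  k=1: a=1, p=10, q=1
  k=2: a=2, p=29, q=3
  k=3: a=2, p=68, q=7
  k=4: a=1, p=97, q=10
  k=5: a=18, p=1814, q=187
  k=6: a=12, p=21865, q=2254
  k=7: a=3, p=67409, q=6949

67409/6949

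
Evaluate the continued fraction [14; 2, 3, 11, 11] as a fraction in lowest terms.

12641/876

Fold from the inside: start with 11/1.
  11 + 1/11 = 122/11
  3 + 11/122 = 377/122
  2 + 122/377 = 876/377
  14 + 377/876 = 12641/876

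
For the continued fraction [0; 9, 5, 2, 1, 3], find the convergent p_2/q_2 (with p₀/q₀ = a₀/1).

Using pₖ = aₖpₖ₋₁ + pₖ₋₂, qₖ = aₖqₖ₋₁ + qₖ₋₂ (with p₋₁=1, p₋₂=0, q₋₁=0, q₋₂=1):
  k=0: a=0, p=0, q=1
  k=1: a=9, p=1, q=9
  k=2: a=5, p=5, q=46

5/46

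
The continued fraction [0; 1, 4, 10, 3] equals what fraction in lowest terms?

Fold from the inside: start with 3/1.
  10 + 1/3 = 31/3
  4 + 3/31 = 127/31
  1 + 31/127 = 158/127
  0 + 127/158 = 127/158

127/158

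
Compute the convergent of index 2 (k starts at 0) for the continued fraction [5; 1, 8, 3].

Using pₖ = aₖpₖ₋₁ + pₖ₋₂, qₖ = aₖqₖ₋₁ + qₖ₋₂ (with p₋₁=1, p₋₂=0, q₋₁=0, q₋₂=1):
  k=0: a=5, p=5, q=1
  k=1: a=1, p=6, q=1
  k=2: a=8, p=53, q=9

53/9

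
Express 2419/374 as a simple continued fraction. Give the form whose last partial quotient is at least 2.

2419 = 6×374 + 175
374 = 2×175 + 24
175 = 7×24 + 7
24 = 3×7 + 3
7 = 2×3 + 1
3 = 3×1 + 0  (stop)
So 2419/374 = [6; 2, 7, 3, 2, 3].

[6; 2, 7, 3, 2, 3]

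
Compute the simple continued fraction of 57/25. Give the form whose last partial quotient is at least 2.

[2; 3, 1, 1, 3]

57 = 2×25 + 7
25 = 3×7 + 4
7 = 1×4 + 3
4 = 1×3 + 1
3 = 3×1 + 0  (stop)
So 57/25 = [2; 3, 1, 1, 3].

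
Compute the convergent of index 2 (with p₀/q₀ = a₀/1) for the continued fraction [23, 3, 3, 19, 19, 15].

233/10

Using pₖ = aₖpₖ₋₁ + pₖ₋₂, qₖ = aₖqₖ₋₁ + qₖ₋₂ (with p₋₁=1, p₋₂=0, q₋₁=0, q₋₂=1):
  k=0: a=23, p=23, q=1
  k=1: a=3, p=70, q=3
  k=2: a=3, p=233, q=10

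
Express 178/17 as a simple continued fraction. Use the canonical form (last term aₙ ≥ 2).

[10; 2, 8]

178 = 10*17 + 8
17 = 2*8 + 1
8 = 8*1 + 0  (stop)
So 178/17 = [10; 2, 8].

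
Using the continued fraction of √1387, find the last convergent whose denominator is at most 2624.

√1387 = [37; 4, 8, 37, 8, 4, 74, …] (period length 6).
Convergents:
  p_0/q_0 = 37/1
  p_1/q_1 = 149/4
  p_2/q_2 = 1229/33
  p_3/q_3 = 45622/1225
  p_4/q_4 = 366205/9833
q_3 = 1225 ≤ 2624 < 9833 = q_4, so the answer is 45622/1225.

45622/1225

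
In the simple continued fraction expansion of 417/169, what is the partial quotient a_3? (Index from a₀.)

5

417 = 2·169 + 79   →  a_0 = 2
169 = 2·79 + 11   →  a_1 = 2
79 = 7·11 + 2   →  a_2 = 7
11 = 5·2 + 1   →  a_3 = 5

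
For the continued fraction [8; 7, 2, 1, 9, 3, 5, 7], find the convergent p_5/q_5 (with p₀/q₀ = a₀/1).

5378/661

Using pₖ = aₖpₖ₋₁ + pₖ₋₂, qₖ = aₖqₖ₋₁ + qₖ₋₂ (with p₋₁=1, p₋₂=0, q₋₁=0, q₋₂=1):
  k=0: a=8, p=8, q=1
  k=1: a=7, p=57, q=7
  k=2: a=2, p=122, q=15
  k=3: a=1, p=179, q=22
  k=4: a=9, p=1733, q=213
  k=5: a=3, p=5378, q=661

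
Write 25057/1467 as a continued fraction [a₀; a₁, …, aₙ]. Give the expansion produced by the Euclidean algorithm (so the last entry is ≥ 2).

[17; 12, 2, 3, 5, 3]

25057 = 17×1467 + 118
1467 = 12×118 + 51
118 = 2×51 + 16
51 = 3×16 + 3
16 = 5×3 + 1
3 = 3×1 + 0  (stop)
So 25057/1467 = [17; 12, 2, 3, 5, 3].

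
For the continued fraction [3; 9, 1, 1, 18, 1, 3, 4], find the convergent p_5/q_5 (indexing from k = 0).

Using pₖ = aₖpₖ₋₁ + pₖ₋₂, qₖ = aₖqₖ₋₁ + qₖ₋₂ (with p₋₁=1, p₋₂=0, q₋₁=0, q₋₂=1):
  k=0: a=3, p=3, q=1
  k=1: a=9, p=28, q=9
  k=2: a=1, p=31, q=10
  k=3: a=1, p=59, q=19
  k=4: a=18, p=1093, q=352
  k=5: a=1, p=1152, q=371

1152/371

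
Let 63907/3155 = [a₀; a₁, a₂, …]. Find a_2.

63907 = 20·3155 + 807   →  a_0 = 20
3155 = 3·807 + 734   →  a_1 = 3
807 = 1·734 + 73   →  a_2 = 1

1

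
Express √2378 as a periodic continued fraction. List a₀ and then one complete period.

a₀ = ⌊√2378⌋ = 48.
With m₀=0, d₀=1 and mₖ₊₁ = dₖaₖ − mₖ, dₖ₊₁ = (n − mₖ₊₁²)/dₖ, aₖ₊₁ = ⌊(a₀+mₖ₊₁)/dₖ₊₁⌋:
  k=1: m=48, d=74, a=1
  k=2: m=26, d=23, a=3
  k=3: m=43, d=23, a=3
  k=4: m=26, d=74, a=1
  k=5: m=48, d=1, a=96
d=1 and a=2a₀=96 at k=5, so the next step gives (m, d) = (48, 74) again — its k=1 value — and the period has length 5.

[48; 1, 3, 3, 1, 96]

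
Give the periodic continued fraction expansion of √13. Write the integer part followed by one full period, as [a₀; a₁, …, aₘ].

a₀ = ⌊√13⌋ = 3.
With m₀=0, d₀=1 and mₖ₊₁ = dₖaₖ − mₖ, dₖ₊₁ = (n − mₖ₊₁²)/dₖ, aₖ₊₁ = ⌊(a₀+mₖ₊₁)/dₖ₊₁⌋:
  k=1: m=3, d=4, a=1
  k=2: m=1, d=3, a=1
  k=3: m=2, d=3, a=1
  k=4: m=1, d=4, a=1
  k=5: m=3, d=1, a=6
d=1 and a=2a₀=6 at k=5, so the next step gives (m, d) = (3, 4) again — its k=1 value — and the period has length 5.

[3; 1, 1, 1, 1, 6]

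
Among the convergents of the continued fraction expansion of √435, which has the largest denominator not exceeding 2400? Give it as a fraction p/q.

42631/2044

√435 = [20; 1, 5, 1, 40, …] (period length 4).
Convergents:
  p_0/q_0 = 20/1
  p_1/q_1 = 21/1
  p_2/q_2 = 125/6
  p_3/q_3 = 146/7
  p_4/q_4 = 5965/286
  p_5/q_5 = 6111/293
  p_6/q_6 = 36520/1751
  p_7/q_7 = 42631/2044
  p_8/q_8 = 1741760/83511
q_7 = 2044 ≤ 2400 < 83511 = q_8, so the answer is 42631/2044.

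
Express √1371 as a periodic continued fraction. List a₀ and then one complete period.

a₀ = ⌊√1371⌋ = 37.
With m₀=0, d₀=1 and mₖ₊₁ = dₖaₖ − mₖ, dₖ₊₁ = (n − mₖ₊₁²)/dₖ, aₖ₊₁ = ⌊(a₀+mₖ₊₁)/dₖ₊₁⌋:
  k=1: m=37, d=2, a=37
  k=2: m=37, d=1, a=74
d=1 and a=2a₀=74 at k=2, so the next step gives (m, d) = (37, 2) again — its k=1 value — and the period has length 2.

[37; 37, 74]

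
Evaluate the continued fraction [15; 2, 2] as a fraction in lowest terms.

77/5

Fold from the inside: start with 2/1.
  2 + 1/2 = 5/2
  15 + 2/5 = 77/5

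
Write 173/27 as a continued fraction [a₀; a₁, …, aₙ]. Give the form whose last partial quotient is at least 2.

173 = 6·27 + 11
27 = 2·11 + 5
11 = 2·5 + 1
5 = 5·1 + 0  (stop)
So 173/27 = [6; 2, 2, 5].

[6; 2, 2, 5]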